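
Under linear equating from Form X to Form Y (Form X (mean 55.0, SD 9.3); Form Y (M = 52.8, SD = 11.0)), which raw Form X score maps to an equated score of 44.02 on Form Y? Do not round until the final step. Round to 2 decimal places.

47.58

Invert y = (SD_Y/SD_X)(x − M_X) + M_Y:
x = (SD_X/SD_Y)(y − M_Y) + M_X = (9.3/11.0)(44.02 − 52.8) + 55.0
x = 0.845455 × -8.780 + 55.0 = 47.58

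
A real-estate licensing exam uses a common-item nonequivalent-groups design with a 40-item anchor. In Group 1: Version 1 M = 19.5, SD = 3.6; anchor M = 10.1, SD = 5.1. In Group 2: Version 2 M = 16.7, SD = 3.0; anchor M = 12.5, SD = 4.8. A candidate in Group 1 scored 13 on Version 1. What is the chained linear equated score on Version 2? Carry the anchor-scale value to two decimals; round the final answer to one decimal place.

9.4

Version 1 → anchor (Group 1): v = (5.1/3.6)(13 − 19.5) + 10.1 = 0.89
anchor → Version 2 (Group 2): y = (3.0/4.8)(0.89 − 12.5) + 16.7 = 9.4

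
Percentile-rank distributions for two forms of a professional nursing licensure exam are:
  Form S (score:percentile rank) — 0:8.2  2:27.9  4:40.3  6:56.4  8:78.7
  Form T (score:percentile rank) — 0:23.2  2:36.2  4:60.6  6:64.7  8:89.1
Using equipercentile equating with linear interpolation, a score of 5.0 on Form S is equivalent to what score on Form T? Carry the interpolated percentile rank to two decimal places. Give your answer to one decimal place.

PR of 5.0 on Form S: 40.3 + (5.0 − 4)/(6 − 4) × (56.4 − 40.3) = 48.35
On Form T, PR 48.35 falls between score 2 (PR 36.2) and 4 (PR 60.6).
Interpolate: 2 + (48.35 − 36.2)/(60.6 − 36.2) × (4 − 2) = 3.0

3.0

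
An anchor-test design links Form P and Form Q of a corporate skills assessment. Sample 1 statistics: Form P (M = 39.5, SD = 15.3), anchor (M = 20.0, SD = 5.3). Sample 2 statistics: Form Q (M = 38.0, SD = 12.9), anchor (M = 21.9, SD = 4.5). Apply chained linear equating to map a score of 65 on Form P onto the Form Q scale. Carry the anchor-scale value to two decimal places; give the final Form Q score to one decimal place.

57.9

Form P → anchor (Sample 1): v = (5.3/15.3)(65 − 39.5) + 20.0 = 28.83
anchor → Form Q (Sample 2): y = (12.9/4.5)(28.83 − 21.9) + 38.0 = 57.9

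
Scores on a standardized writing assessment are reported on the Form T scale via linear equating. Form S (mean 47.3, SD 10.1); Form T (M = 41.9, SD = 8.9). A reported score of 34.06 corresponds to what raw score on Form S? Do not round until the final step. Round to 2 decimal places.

38.40

Invert y = (SD_Y/SD_X)(x − M_X) + M_Y:
x = (SD_X/SD_Y)(y − M_Y) + M_X = (10.1/8.9)(34.06 − 41.9) + 47.3
x = 1.134831 × -7.840 + 47.3 = 38.40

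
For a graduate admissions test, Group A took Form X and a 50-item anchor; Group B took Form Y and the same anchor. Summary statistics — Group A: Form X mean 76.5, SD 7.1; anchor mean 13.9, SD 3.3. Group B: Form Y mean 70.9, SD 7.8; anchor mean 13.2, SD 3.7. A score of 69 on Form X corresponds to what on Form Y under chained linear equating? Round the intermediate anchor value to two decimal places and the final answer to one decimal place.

65.0

Form X → anchor (Group A): v = (3.3/7.1)(69 − 76.5) + 13.9 = 10.41
anchor → Form Y (Group B): y = (7.8/3.7)(10.41 − 13.2) + 70.9 = 65.0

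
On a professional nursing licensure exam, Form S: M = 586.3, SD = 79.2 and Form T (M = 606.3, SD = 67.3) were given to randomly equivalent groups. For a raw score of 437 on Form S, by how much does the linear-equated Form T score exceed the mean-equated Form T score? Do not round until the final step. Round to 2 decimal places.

Mean-equated: 437 + (606.3 − 586.3) = 457.00
Linear-equated: (67.3/79.2)(437 − 586.3) + 606.3 = 479.433
Difference = 479.433 − 457.00 = 22.43

22.43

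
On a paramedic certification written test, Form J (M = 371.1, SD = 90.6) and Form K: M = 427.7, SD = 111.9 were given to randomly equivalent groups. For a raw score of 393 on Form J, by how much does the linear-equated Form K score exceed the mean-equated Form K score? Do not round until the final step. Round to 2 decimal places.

5.15

Mean-equated: 393 + (427.7 − 371.1) = 449.60
Linear-equated: (111.9/90.6)(393 − 371.1) + 427.7 = 454.749
Difference = 454.749 − 449.60 = 5.15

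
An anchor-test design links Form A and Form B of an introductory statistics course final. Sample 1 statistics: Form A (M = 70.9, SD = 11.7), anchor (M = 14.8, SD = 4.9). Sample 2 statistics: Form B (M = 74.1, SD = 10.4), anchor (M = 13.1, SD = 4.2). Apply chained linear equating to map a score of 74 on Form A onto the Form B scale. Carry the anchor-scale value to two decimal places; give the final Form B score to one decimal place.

81.5

Form A → anchor (Sample 1): v = (4.9/11.7)(74 − 70.9) + 14.8 = 16.10
anchor → Form B (Sample 2): y = (10.4/4.2)(16.10 − 13.1) + 74.1 = 81.5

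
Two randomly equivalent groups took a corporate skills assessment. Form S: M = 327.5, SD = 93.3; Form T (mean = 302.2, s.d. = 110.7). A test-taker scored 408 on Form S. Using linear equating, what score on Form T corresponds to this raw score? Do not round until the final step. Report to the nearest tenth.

Linear equating: y = (SD_Y/SD_X)(x − M_X) + M_Y
y = (110.7/93.3)(408 − 327.5) + 302.2
y = 1.186495 × 80.5 + 302.2 = 95.5129 + 302.2 = 397.7

397.7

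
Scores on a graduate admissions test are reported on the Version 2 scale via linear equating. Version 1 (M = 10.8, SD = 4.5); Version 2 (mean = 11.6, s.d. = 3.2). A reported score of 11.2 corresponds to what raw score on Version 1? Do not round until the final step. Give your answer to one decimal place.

Invert y = (SD_Y/SD_X)(x − M_X) + M_Y:
x = (SD_X/SD_Y)(y − M_Y) + M_X = (4.5/3.2)(11.2 − 11.6) + 10.8
x = 1.406250 × -0.400 + 10.8 = 10.2

10.2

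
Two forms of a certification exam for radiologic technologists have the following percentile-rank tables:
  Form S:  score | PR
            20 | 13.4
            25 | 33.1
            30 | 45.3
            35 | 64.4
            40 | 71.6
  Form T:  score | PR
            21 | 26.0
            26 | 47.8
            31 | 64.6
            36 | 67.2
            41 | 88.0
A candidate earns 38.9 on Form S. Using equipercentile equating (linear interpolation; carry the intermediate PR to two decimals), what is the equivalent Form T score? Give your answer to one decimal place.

36.7

PR of 38.9 on Form S: 64.4 + (38.9 − 35)/(40 − 35) × (71.6 − 64.4) = 70.02
On Form T, PR 70.02 falls between score 36 (PR 67.2) and 41 (PR 88.0).
Interpolate: 36 + (70.02 − 67.2)/(88.0 − 67.2) × (41 − 36) = 36.7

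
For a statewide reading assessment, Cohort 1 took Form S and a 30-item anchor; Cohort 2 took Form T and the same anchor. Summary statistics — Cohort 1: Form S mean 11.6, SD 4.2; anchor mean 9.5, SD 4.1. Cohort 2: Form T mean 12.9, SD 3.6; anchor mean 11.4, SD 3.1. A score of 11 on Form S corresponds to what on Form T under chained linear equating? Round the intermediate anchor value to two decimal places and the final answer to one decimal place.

Form S → anchor (Cohort 1): v = (4.1/4.2)(11 − 11.6) + 9.5 = 8.91
anchor → Form T (Cohort 2): y = (3.6/3.1)(8.91 − 11.4) + 12.9 = 10.0

10.0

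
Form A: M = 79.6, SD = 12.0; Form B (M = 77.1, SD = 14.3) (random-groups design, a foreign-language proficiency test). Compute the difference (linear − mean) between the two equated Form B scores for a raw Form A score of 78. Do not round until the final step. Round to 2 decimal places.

-0.31

Mean-equated: 78 + (77.1 − 79.6) = 75.50
Linear-equated: (14.3/12.0)(78 − 79.6) + 77.1 = 75.193
Difference = 75.193 − 75.50 = -0.31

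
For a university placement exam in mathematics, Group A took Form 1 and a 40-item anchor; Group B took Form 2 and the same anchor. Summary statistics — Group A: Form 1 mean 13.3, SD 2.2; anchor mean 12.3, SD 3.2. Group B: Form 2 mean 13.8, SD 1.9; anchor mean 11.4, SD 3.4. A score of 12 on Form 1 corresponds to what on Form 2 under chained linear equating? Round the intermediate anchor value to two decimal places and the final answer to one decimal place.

Form 1 → anchor (Group A): v = (3.2/2.2)(12 − 13.3) + 12.3 = 10.41
anchor → Form 2 (Group B): y = (1.9/3.4)(10.41 − 11.4) + 13.8 = 13.2

13.2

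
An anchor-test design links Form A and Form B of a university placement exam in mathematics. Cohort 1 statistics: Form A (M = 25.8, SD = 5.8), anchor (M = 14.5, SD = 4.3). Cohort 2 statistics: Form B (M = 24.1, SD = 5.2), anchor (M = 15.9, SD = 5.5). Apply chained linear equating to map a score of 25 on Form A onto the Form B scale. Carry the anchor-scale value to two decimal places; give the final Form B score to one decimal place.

Form A → anchor (Cohort 1): v = (4.3/5.8)(25 − 25.8) + 14.5 = 13.91
anchor → Form B (Cohort 2): y = (5.2/5.5)(13.91 − 15.9) + 24.1 = 22.2

22.2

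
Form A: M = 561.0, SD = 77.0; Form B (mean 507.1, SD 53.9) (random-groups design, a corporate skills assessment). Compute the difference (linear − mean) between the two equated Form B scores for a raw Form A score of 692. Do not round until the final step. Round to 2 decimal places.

Mean-equated: 692 + (507.1 − 561.0) = 638.10
Linear-equated: (53.9/77.0)(692 − 561.0) + 507.1 = 598.800
Difference = 598.800 − 638.10 = -39.30

-39.30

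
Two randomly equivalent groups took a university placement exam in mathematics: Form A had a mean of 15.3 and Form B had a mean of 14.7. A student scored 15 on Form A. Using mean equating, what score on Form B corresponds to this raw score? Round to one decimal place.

14.4

Mean equating: y = x + (M_Y − M_X) = 15 + (14.7 − 15.3) = 14.4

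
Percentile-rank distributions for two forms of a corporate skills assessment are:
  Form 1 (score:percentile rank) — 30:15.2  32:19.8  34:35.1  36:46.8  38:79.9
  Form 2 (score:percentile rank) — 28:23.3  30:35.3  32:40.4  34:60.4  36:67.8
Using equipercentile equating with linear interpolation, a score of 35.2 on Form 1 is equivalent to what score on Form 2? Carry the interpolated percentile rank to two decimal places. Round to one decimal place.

32.2

PR of 35.2 on Form 1: 35.1 + (35.2 − 34)/(36 − 34) × (46.8 − 35.1) = 42.12
On Form 2, PR 42.12 falls between score 32 (PR 40.4) and 34 (PR 60.4).
Interpolate: 32 + (42.12 − 40.4)/(60.4 − 40.4) × (34 − 32) = 32.2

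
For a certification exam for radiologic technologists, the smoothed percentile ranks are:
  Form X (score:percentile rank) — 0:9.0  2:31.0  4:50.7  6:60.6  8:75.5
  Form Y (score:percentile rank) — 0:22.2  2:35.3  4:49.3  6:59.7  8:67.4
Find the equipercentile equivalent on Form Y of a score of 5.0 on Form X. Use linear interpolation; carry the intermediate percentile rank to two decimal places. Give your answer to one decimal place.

5.2

PR of 5.0 on Form X: 50.7 + (5.0 − 4)/(6 − 4) × (60.6 − 50.7) = 55.65
On Form Y, PR 55.65 falls between score 4 (PR 49.3) and 6 (PR 59.7).
Interpolate: 4 + (55.65 − 49.3)/(59.7 − 49.3) × (6 − 4) = 5.2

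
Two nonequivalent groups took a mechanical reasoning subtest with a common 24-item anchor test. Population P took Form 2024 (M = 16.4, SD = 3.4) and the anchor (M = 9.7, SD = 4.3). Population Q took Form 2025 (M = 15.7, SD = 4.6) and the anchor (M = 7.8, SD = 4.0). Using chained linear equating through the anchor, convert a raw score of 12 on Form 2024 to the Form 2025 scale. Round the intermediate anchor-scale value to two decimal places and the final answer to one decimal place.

Form 2024 → anchor (Population P): v = (4.3/3.4)(12 − 16.4) + 9.7 = 4.14
anchor → Form 2025 (Population Q): y = (4.6/4.0)(4.14 − 7.8) + 15.7 = 11.5

11.5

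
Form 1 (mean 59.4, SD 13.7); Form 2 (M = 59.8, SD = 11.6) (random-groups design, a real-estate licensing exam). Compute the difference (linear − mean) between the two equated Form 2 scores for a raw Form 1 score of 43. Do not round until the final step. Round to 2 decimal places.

2.51

Mean-equated: 43 + (59.8 − 59.4) = 43.40
Linear-equated: (11.6/13.7)(43 − 59.4) + 59.8 = 45.914
Difference = 45.914 − 43.40 = 2.51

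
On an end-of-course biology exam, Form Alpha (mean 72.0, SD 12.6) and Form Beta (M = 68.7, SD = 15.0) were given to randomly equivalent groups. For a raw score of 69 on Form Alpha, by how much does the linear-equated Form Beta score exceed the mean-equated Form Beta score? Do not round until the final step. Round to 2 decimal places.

Mean-equated: 69 + (68.7 − 72.0) = 65.70
Linear-equated: (15.0/12.6)(69 − 72.0) + 68.7 = 65.129
Difference = 65.129 − 65.70 = -0.57

-0.57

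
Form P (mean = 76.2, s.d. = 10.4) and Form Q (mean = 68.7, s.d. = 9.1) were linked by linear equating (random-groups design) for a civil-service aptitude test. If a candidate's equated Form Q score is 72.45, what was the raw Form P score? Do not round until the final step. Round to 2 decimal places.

80.49

Invert y = (SD_Y/SD_X)(x − M_X) + M_Y:
x = (SD_X/SD_Y)(y − M_Y) + M_X = (10.4/9.1)(72.45 − 68.7) + 76.2
x = 1.142857 × 3.750 + 76.2 = 80.49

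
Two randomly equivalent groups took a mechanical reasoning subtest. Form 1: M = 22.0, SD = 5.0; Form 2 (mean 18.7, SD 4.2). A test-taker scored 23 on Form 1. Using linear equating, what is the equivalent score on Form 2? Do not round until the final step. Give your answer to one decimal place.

19.5

Linear equating: y = (SD_Y/SD_X)(x − M_X) + M_Y
y = (4.2/5.0)(23 − 22.0) + 18.7
y = 0.840000 × 1.0 + 18.7 = 0.8400 + 18.7 = 19.5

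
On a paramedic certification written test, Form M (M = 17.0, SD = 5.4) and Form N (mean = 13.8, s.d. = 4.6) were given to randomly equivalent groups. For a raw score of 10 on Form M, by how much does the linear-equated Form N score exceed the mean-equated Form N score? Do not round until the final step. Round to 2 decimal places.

Mean-equated: 10 + (13.8 − 17.0) = 6.80
Linear-equated: (4.6/5.4)(10 − 17.0) + 13.8 = 7.837
Difference = 7.837 − 6.80 = 1.04

1.04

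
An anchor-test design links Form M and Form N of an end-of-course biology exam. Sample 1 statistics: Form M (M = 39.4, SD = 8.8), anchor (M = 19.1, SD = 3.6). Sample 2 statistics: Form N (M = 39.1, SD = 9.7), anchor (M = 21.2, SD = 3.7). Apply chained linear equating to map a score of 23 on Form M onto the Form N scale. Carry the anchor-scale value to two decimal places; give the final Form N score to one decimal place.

16.0

Form M → anchor (Sample 1): v = (3.6/8.8)(23 − 39.4) + 19.1 = 12.39
anchor → Form N (Sample 2): y = (9.7/3.7)(12.39 − 21.2) + 39.1 = 16.0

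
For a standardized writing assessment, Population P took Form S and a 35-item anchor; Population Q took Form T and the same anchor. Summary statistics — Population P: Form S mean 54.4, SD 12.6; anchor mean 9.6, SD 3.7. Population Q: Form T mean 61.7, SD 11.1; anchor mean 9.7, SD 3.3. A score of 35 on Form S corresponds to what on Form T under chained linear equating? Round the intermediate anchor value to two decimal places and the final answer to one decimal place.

42.2

Form S → anchor (Population P): v = (3.7/12.6)(35 − 54.4) + 9.6 = 3.90
anchor → Form T (Population Q): y = (11.1/3.3)(3.90 − 9.7) + 61.7 = 42.2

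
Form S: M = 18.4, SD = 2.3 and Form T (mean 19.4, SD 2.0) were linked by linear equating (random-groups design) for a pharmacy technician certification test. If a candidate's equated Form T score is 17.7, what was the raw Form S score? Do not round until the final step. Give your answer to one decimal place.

16.4

Invert y = (SD_Y/SD_X)(x − M_X) + M_Y:
x = (SD_X/SD_Y)(y − M_Y) + M_X = (2.3/2.0)(17.7 − 19.4) + 18.4
x = 1.150000 × -1.700 + 18.4 = 16.4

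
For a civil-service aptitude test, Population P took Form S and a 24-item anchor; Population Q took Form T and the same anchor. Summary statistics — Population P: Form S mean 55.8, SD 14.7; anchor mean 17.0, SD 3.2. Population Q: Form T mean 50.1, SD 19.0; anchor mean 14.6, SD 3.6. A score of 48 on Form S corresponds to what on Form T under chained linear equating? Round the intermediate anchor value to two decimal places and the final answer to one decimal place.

53.8

Form S → anchor (Population P): v = (3.2/14.7)(48 − 55.8) + 17.0 = 15.30
anchor → Form T (Population Q): y = (19.0/3.6)(15.30 − 14.6) + 50.1 = 53.8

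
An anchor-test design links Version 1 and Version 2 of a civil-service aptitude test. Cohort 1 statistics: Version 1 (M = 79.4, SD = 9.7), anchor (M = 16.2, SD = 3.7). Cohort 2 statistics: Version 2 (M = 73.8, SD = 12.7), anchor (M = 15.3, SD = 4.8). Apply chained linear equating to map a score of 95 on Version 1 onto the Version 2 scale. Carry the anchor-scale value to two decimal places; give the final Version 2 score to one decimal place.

Version 1 → anchor (Cohort 1): v = (3.7/9.7)(95 − 79.4) + 16.2 = 22.15
anchor → Version 2 (Cohort 2): y = (12.7/4.8)(22.15 − 15.3) + 73.8 = 91.9

91.9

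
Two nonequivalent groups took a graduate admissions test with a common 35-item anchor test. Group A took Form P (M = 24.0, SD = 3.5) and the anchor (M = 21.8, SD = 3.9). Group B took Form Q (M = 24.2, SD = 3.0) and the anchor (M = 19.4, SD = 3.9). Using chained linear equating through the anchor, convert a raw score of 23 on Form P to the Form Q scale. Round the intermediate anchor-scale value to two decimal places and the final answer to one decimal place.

Form P → anchor (Group A): v = (3.9/3.5)(23 − 24.0) + 21.8 = 20.69
anchor → Form Q (Group B): y = (3.0/3.9)(20.69 − 19.4) + 24.2 = 25.2

25.2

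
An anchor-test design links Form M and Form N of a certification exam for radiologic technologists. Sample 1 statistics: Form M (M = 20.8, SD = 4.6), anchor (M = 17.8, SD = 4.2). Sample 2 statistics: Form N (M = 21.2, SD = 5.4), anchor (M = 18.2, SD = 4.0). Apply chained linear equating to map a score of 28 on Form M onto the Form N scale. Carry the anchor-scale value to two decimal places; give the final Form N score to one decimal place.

Form M → anchor (Sample 1): v = (4.2/4.6)(28 − 20.8) + 17.8 = 24.37
anchor → Form N (Sample 2): y = (5.4/4.0)(24.37 − 18.2) + 21.2 = 29.5

29.5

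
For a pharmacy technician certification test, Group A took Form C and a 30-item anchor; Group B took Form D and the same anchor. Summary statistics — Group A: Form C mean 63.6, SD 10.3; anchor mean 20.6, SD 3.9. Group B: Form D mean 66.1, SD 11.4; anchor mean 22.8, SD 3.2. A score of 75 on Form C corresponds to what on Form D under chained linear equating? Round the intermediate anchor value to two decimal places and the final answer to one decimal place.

73.7

Form C → anchor (Group A): v = (3.9/10.3)(75 − 63.6) + 20.6 = 24.92
anchor → Form D (Group B): y = (11.4/3.2)(24.92 − 22.8) + 66.1 = 73.7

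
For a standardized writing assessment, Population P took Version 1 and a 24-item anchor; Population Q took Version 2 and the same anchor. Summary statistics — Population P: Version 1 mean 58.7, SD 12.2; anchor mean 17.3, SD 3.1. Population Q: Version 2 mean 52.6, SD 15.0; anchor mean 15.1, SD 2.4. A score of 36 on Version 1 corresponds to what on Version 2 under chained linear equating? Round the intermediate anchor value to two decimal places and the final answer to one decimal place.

30.3

Version 1 → anchor (Population P): v = (3.1/12.2)(36 − 58.7) + 17.3 = 11.53
anchor → Version 2 (Population Q): y = (15.0/2.4)(11.53 − 15.1) + 52.6 = 30.3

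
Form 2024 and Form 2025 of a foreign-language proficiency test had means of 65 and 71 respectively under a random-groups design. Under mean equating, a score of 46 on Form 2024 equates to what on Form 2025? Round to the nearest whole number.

52

Mean equating: y = x + (M_Y − M_X) = 46 + (71 − 65) = 52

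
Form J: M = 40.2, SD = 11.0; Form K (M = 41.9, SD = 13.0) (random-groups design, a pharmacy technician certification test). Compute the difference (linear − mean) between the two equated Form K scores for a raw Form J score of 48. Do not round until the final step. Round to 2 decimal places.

1.42

Mean-equated: 48 + (41.9 − 40.2) = 49.70
Linear-equated: (13.0/11.0)(48 − 40.2) + 41.9 = 51.118
Difference = 51.118 − 49.70 = 1.42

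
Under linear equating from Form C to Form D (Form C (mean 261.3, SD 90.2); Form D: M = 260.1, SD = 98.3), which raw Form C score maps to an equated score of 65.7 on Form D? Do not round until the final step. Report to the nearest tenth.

Invert y = (SD_Y/SD_X)(x − M_X) + M_Y:
x = (SD_X/SD_Y)(y − M_Y) + M_X = (90.2/98.3)(65.7 − 260.1) + 261.3
x = 0.917599 × -194.400 + 261.3 = 82.9

82.9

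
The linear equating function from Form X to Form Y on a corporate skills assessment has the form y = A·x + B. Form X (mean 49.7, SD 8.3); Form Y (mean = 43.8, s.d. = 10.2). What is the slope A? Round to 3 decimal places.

A = SD_Y / SD_X = 10.2 / 8.3 = 1.229

1.229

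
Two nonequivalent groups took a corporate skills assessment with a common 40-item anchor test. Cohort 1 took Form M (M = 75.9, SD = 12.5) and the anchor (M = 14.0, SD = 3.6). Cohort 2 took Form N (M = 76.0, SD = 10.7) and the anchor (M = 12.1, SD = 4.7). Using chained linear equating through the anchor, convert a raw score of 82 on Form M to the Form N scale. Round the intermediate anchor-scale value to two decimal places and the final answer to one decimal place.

84.3

Form M → anchor (Cohort 1): v = (3.6/12.5)(82 − 75.9) + 14.0 = 15.76
anchor → Form N (Cohort 2): y = (10.7/4.7)(15.76 − 12.1) + 76.0 = 84.3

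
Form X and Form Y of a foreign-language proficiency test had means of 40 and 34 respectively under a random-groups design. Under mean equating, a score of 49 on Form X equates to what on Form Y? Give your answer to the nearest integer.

43

Mean equating: y = x + (M_Y − M_X) = 49 + (34 − 40) = 43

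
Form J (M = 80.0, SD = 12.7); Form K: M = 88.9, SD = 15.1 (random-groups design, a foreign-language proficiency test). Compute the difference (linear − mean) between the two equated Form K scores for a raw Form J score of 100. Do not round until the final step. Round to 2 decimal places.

Mean-equated: 100 + (88.9 − 80.0) = 108.90
Linear-equated: (15.1/12.7)(100 − 80.0) + 88.9 = 112.680
Difference = 112.680 − 108.90 = 3.78

3.78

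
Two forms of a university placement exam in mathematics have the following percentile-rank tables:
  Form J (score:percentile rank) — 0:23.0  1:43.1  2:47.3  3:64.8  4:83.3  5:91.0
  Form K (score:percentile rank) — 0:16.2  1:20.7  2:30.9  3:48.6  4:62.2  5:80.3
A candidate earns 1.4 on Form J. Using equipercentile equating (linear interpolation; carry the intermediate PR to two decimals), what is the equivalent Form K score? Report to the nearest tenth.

PR of 1.4 on Form J: 43.1 + (1.4 − 1)/(2 − 1) × (47.3 − 43.1) = 44.78
On Form K, PR 44.78 falls between score 2 (PR 30.9) and 3 (PR 48.6).
Interpolate: 2 + (44.78 − 30.9)/(48.6 − 30.9) × (3 − 2) = 2.8

2.8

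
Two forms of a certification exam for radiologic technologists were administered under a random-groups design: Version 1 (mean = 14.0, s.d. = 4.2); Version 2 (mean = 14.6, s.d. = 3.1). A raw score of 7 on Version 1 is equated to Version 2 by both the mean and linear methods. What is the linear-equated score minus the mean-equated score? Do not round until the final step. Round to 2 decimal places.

1.83

Mean-equated: 7 + (14.6 − 14.0) = 7.60
Linear-equated: (3.1/4.2)(7 − 14.0) + 14.6 = 9.433
Difference = 9.433 − 7.60 = 1.83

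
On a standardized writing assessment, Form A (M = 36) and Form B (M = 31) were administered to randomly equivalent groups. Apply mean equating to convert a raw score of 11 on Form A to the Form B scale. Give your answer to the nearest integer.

6

Mean equating: y = x + (M_Y − M_X) = 11 + (31 − 36) = 6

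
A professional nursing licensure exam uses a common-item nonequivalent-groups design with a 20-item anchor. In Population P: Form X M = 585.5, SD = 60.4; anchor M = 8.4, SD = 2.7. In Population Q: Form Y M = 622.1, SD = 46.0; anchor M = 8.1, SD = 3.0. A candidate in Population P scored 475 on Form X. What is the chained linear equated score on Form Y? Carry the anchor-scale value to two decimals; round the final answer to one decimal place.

551.0

Form X → anchor (Population P): v = (2.7/60.4)(475 − 585.5) + 8.4 = 3.46
anchor → Form Y (Population Q): y = (46.0/3.0)(3.46 − 8.1) + 622.1 = 551.0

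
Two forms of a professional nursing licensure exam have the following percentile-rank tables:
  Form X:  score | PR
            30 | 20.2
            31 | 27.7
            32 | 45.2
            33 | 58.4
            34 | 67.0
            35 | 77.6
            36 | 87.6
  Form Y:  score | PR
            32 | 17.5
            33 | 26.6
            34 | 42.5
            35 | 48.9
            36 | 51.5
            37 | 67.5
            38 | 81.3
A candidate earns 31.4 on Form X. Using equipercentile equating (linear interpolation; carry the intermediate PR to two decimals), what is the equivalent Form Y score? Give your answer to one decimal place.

33.5

PR of 31.4 on Form X: 27.7 + (31.4 − 31)/(32 − 31) × (45.2 − 27.7) = 34.70
On Form Y, PR 34.70 falls between score 33 (PR 26.6) and 34 (PR 42.5).
Interpolate: 33 + (34.70 − 26.6)/(42.5 − 26.6) × (34 − 33) = 33.5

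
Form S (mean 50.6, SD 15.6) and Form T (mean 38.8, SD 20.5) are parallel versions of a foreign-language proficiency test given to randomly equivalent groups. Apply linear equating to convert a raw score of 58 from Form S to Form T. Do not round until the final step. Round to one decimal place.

48.5

Linear equating: y = (SD_Y/SD_X)(x − M_X) + M_Y
y = (20.5/15.6)(58 − 50.6) + 38.8
y = 1.314103 × 7.4 + 38.8 = 9.7244 + 38.8 = 48.5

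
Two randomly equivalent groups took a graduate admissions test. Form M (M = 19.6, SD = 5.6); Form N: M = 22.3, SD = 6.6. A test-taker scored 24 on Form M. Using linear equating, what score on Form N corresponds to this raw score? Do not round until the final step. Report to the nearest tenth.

Linear equating: y = (SD_Y/SD_X)(x − M_X) + M_Y
y = (6.6/5.6)(24 − 19.6) + 22.3
y = 1.178571 × 4.4 + 22.3 = 5.1857 + 22.3 = 27.5

27.5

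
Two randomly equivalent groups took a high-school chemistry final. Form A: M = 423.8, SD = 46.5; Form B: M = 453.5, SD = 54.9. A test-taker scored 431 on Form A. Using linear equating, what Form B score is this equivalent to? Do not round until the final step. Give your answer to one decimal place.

462.0

Linear equating: y = (SD_Y/SD_X)(x − M_X) + M_Y
y = (54.9/46.5)(431 − 423.8) + 453.5
y = 1.180645 × 7.2 + 453.5 = 8.5006 + 453.5 = 462.0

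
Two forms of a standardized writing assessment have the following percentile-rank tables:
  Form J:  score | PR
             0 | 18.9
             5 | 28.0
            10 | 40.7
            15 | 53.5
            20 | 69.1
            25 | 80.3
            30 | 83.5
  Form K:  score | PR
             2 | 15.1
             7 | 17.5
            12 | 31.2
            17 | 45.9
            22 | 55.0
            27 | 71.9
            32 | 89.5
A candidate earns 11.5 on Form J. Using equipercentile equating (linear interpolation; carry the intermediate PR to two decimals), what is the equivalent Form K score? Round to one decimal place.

PR of 11.5 on Form J: 40.7 + (11.5 − 10)/(15 − 10) × (53.5 − 40.7) = 44.54
On Form K, PR 44.54 falls between score 12 (PR 31.2) and 17 (PR 45.9).
Interpolate: 12 + (44.54 − 31.2)/(45.9 − 31.2) × (17 − 12) = 16.5

16.5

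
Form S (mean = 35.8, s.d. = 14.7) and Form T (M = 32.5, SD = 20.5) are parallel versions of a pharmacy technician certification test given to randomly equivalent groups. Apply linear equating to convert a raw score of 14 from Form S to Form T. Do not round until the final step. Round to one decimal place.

Linear equating: y = (SD_Y/SD_X)(x − M_X) + M_Y
y = (20.5/14.7)(14 − 35.8) + 32.5
y = 1.394558 × -21.8 + 32.5 = -30.4014 + 32.5 = 2.1

2.1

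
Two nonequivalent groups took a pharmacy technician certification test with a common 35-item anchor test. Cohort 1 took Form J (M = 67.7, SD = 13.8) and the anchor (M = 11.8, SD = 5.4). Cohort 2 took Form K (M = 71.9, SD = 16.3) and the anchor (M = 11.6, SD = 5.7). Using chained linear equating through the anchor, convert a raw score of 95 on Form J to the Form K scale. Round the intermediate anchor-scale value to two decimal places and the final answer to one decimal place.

Form J → anchor (Cohort 1): v = (5.4/13.8)(95 − 67.7) + 11.8 = 22.48
anchor → Form K (Cohort 2): y = (16.3/5.7)(22.48 − 11.6) + 71.9 = 103.0

103.0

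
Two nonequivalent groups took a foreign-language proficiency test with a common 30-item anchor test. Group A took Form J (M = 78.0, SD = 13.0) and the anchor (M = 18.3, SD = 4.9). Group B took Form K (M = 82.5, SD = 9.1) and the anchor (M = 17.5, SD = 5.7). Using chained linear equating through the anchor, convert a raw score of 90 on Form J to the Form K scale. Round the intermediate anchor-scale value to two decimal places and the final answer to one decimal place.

Form J → anchor (Group A): v = (4.9/13.0)(90 − 78.0) + 18.3 = 22.82
anchor → Form K (Group B): y = (9.1/5.7)(22.82 − 17.5) + 82.5 = 91.0

91.0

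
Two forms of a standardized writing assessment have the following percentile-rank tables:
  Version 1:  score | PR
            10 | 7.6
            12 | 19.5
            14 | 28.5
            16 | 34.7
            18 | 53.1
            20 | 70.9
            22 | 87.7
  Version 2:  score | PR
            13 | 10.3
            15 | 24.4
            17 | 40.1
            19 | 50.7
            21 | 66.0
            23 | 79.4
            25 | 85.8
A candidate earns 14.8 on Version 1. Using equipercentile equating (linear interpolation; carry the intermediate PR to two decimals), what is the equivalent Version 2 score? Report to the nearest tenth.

PR of 14.8 on Version 1: 28.5 + (14.8 − 14)/(16 − 14) × (34.7 − 28.5) = 30.98
On Version 2, PR 30.98 falls between score 15 (PR 24.4) and 17 (PR 40.1).
Interpolate: 15 + (30.98 − 24.4)/(40.1 − 24.4) × (17 − 15) = 15.8

15.8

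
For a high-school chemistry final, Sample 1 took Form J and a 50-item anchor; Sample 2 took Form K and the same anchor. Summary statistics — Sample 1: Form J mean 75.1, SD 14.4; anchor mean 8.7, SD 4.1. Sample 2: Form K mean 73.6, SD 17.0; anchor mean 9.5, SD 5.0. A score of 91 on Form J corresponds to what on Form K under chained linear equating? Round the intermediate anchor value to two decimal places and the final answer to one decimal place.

Form J → anchor (Sample 1): v = (4.1/14.4)(91 − 75.1) + 8.7 = 13.23
anchor → Form K (Sample 2): y = (17.0/5.0)(13.23 − 9.5) + 73.6 = 86.3

86.3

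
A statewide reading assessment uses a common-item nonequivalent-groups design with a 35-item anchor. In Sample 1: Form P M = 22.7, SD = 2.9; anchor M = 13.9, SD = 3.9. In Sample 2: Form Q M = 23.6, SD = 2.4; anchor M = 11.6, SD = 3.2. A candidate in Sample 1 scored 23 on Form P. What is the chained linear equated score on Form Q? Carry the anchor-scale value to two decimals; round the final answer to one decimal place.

Form P → anchor (Sample 1): v = (3.9/2.9)(23 − 22.7) + 13.9 = 14.30
anchor → Form Q (Sample 2): y = (2.4/3.2)(14.30 − 11.6) + 23.6 = 25.6

25.6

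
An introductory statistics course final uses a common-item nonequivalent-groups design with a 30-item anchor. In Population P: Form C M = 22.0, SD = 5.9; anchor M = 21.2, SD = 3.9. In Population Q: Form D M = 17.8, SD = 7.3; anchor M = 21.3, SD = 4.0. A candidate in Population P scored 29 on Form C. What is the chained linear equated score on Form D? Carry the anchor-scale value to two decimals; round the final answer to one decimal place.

26.1

Form C → anchor (Population P): v = (3.9/5.9)(29 − 22.0) + 21.2 = 25.83
anchor → Form D (Population Q): y = (7.3/4.0)(25.83 − 21.3) + 17.8 = 26.1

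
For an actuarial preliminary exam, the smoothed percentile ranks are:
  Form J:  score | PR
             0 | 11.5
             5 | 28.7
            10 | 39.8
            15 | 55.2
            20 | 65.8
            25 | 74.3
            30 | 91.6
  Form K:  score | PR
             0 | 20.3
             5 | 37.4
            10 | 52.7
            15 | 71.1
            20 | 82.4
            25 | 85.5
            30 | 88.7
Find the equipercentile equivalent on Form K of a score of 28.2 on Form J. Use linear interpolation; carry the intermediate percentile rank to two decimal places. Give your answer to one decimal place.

24.8

PR of 28.2 on Form J: 74.3 + (28.2 − 25)/(30 − 25) × (91.6 − 74.3) = 85.37
On Form K, PR 85.37 falls between score 20 (PR 82.4) and 25 (PR 85.5).
Interpolate: 20 + (85.37 − 82.4)/(85.5 − 82.4) × (25 − 20) = 24.8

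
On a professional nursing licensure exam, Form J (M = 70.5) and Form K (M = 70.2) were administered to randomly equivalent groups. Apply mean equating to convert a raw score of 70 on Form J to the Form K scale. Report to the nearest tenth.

Mean equating: y = x + (M_Y − M_X) = 70 + (70.2 − 70.5) = 69.7

69.7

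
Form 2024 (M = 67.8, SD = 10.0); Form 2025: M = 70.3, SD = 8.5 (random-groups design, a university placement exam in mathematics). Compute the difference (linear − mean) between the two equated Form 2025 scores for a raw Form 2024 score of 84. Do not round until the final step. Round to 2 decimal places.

-2.43

Mean-equated: 84 + (70.3 − 67.8) = 86.50
Linear-equated: (8.5/10.0)(84 − 67.8) + 70.3 = 84.070
Difference = 84.070 − 86.50 = -2.43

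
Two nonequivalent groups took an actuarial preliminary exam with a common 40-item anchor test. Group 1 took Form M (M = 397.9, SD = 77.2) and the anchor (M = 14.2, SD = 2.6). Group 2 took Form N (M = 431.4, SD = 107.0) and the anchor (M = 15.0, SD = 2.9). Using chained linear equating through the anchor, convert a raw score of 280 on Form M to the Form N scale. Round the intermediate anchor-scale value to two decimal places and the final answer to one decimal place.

255.4

Form M → anchor (Group 1): v = (2.6/77.2)(280 − 397.9) + 14.2 = 10.23
anchor → Form N (Group 2): y = (107.0/2.9)(10.23 − 15.0) + 431.4 = 255.4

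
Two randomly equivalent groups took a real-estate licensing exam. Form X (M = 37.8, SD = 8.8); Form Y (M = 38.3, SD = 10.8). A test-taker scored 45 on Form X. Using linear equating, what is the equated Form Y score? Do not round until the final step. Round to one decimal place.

Linear equating: y = (SD_Y/SD_X)(x − M_X) + M_Y
y = (10.8/8.8)(45 − 37.8) + 38.3
y = 1.227273 × 7.2 + 38.3 = 8.8364 + 38.3 = 47.1

47.1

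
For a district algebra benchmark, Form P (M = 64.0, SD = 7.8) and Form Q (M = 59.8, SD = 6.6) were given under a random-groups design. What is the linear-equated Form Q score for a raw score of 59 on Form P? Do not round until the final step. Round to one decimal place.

55.6

Linear equating: y = (SD_Y/SD_X)(x − M_X) + M_Y
y = (6.6/7.8)(59 − 64.0) + 59.8
y = 0.846154 × -5.0 + 59.8 = -4.2308 + 59.8 = 55.6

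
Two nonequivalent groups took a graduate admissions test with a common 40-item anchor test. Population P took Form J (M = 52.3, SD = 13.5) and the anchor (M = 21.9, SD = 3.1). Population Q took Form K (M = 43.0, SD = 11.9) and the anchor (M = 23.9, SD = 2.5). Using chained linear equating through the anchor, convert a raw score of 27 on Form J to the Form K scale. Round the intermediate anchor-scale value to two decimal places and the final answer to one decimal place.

Form J → anchor (Population P): v = (3.1/13.5)(27 − 52.3) + 21.9 = 16.09
anchor → Form K (Population Q): y = (11.9/2.5)(16.09 − 23.9) + 43.0 = 5.8

5.8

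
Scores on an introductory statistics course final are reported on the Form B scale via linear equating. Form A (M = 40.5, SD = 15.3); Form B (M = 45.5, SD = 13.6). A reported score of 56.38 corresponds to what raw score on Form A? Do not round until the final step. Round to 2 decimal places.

Invert y = (SD_Y/SD_X)(x − M_X) + M_Y:
x = (SD_X/SD_Y)(y − M_Y) + M_X = (15.3/13.6)(56.38 − 45.5) + 40.5
x = 1.125000 × 10.880 + 40.5 = 52.74

52.74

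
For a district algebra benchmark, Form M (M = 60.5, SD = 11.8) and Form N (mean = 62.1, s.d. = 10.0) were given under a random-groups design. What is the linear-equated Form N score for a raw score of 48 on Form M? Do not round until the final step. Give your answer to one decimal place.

Linear equating: y = (SD_Y/SD_X)(x − M_X) + M_Y
y = (10.0/11.8)(48 − 60.5) + 62.1
y = 0.847458 × -12.5 + 62.1 = -10.5932 + 62.1 = 51.5

51.5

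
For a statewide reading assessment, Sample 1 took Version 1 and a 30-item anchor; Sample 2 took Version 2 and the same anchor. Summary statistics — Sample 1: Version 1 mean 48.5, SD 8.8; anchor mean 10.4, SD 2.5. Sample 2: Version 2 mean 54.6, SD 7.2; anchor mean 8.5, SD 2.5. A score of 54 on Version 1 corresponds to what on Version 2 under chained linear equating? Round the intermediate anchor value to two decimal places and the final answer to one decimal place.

Version 1 → anchor (Sample 1): v = (2.5/8.8)(54 − 48.5) + 10.4 = 11.96
anchor → Version 2 (Sample 2): y = (7.2/2.5)(11.96 − 8.5) + 54.6 = 64.6

64.6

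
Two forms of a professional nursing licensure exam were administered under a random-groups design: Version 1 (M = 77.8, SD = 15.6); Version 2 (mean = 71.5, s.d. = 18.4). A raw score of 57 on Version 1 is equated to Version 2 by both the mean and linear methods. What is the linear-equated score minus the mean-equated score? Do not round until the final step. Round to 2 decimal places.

Mean-equated: 57 + (71.5 − 77.8) = 50.70
Linear-equated: (18.4/15.6)(57 − 77.8) + 71.5 = 46.967
Difference = 46.967 − 50.70 = -3.73

-3.73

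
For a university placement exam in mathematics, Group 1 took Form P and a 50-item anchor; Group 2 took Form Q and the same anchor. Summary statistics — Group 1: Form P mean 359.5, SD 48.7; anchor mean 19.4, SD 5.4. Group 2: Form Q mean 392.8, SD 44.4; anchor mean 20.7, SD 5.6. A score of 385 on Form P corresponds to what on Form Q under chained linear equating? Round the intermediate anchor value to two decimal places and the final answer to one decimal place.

Form P → anchor (Group 1): v = (5.4/48.7)(385 − 359.5) + 19.4 = 22.23
anchor → Form Q (Group 2): y = (44.4/5.6)(22.23 − 20.7) + 392.8 = 404.9

404.9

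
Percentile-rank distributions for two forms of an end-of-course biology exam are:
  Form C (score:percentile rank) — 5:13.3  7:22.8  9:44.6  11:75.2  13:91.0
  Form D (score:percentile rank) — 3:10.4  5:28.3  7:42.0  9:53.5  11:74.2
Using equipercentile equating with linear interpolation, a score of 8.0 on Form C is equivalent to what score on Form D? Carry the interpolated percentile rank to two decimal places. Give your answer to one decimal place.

PR of 8.0 on Form C: 22.8 + (8.0 − 7)/(9 − 7) × (44.6 − 22.8) = 33.70
On Form D, PR 33.70 falls between score 5 (PR 28.3) and 7 (PR 42.0).
Interpolate: 5 + (33.70 − 28.3)/(42.0 − 28.3) × (7 − 5) = 5.8

5.8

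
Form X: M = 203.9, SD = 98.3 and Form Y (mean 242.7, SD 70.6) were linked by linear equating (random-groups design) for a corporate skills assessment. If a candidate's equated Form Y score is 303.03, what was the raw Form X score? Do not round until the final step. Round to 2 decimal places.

Invert y = (SD_Y/SD_X)(x − M_X) + M_Y:
x = (SD_X/SD_Y)(y − M_Y) + M_X = (98.3/70.6)(303.03 − 242.7) + 203.9
x = 1.392351 × 60.330 + 203.9 = 287.90

287.90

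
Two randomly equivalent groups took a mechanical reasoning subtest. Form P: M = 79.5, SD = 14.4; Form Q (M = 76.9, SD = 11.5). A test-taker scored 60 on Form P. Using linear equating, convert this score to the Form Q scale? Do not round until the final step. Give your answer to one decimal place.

61.3

Linear equating: y = (SD_Y/SD_X)(x − M_X) + M_Y
y = (11.5/14.4)(60 − 79.5) + 76.9
y = 0.798611 × -19.5 + 76.9 = -15.5729 + 76.9 = 61.3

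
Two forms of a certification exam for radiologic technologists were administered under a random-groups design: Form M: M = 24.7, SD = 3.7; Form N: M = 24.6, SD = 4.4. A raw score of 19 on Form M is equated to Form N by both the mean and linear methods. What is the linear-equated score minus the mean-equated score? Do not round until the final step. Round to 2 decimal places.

Mean-equated: 19 + (24.6 − 24.7) = 18.90
Linear-equated: (4.4/3.7)(19 − 24.7) + 24.6 = 17.822
Difference = 17.822 − 18.90 = -1.08

-1.08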